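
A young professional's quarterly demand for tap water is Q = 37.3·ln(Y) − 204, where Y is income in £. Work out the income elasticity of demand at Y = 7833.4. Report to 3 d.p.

0.286

At Y = 7833.4: Q = 130.437.
dQ/dY = 37.3/Y = 0.00476166 at this income.
η = (dQ/dY)·(Y/Q) = 0.00476166 × (7833.4/130.437) = 0.286.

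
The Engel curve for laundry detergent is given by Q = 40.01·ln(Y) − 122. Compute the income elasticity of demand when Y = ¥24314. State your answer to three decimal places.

0.142

At Y = 24314: Q = 282.053.
dQ/dY = 40.01/Y = 0.00164555 at this income.
η = (dQ/dY)·(Y/Q) = 0.00164555 × (24314/282.053) = 0.142.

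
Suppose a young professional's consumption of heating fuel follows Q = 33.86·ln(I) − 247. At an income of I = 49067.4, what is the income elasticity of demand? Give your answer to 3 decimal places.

0.285

At I = 49067.4: Q = 118.720.
dQ/dI = 33.86/I = 0.000690071 at this income.
η = (dQ/dI)·(I/Q) = 0.000690071 × (49067.4/118.720) = 0.285.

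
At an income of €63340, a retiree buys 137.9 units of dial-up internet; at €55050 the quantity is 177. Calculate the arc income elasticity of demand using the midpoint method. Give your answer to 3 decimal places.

ΔQ = 177 − 137.9 = 39.1; midpoint Q̄ = (137.9 + 177)/2 = 157.45.
ΔI = 55050 − 63340 = -8290; midpoint Ī = (63340 + 55050)/2 = 59195.
η = (ΔQ/Q̄) ÷ (ΔI/Ī) = (39.1/157.45) ÷ (-8290/59195) = -1.773.

-1.773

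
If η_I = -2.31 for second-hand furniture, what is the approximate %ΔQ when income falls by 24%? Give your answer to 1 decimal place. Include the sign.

%ΔQ ≈ η × %ΔI = -2.31 × (-24%) = 55.4%.

55.4%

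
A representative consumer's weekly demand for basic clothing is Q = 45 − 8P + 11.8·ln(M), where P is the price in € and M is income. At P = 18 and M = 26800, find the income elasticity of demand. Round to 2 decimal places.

At P = 18, M = 26800: Q = 21.315.
Holding P constant, ∂Q/∂M = 11.8/M = 0.000440299.
η_M = (∂Q/∂M)·(M/Q) = 0.000440299 × (26800/21.315) = 0.55.

0.55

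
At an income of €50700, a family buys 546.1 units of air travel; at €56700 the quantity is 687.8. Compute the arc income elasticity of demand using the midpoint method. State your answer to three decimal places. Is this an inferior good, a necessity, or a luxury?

ΔQ = 687.8 − 546.1 = 141.7; midpoint Q̄ = (546.1 + 687.8)/2 = 616.95.
ΔI = 56700 − 50700 = 6000; midpoint Ī = (50700 + 56700)/2 = 53700.
η = (ΔQ/Q̄) ÷ (ΔI/Ī) = (141.7/616.95) ÷ (6000/53700) = 2.056.
η > 1 ⇒ luxury.

2.056 (luxury)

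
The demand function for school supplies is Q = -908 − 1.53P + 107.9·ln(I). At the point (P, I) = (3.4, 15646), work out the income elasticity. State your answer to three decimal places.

0.837

At P = 3.4, I = 15646: Q = 128.893.
Holding P constant, ∂Q/∂I = 107.9/I = 0.00689633.
η_I = (∂Q/∂I)·(I/Q) = 0.00689633 × (15646/128.893) = 0.837.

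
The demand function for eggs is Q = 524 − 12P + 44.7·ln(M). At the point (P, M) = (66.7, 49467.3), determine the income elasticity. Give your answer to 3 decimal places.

At P = 66.7, M = 49467.3: Q = 206.765.
Holding P constant, ∂Q/∂M = 44.7/M = 0.000903627.
η_M = (∂Q/∂M)·(M/Q) = 0.000903627 × (49467.3/206.765) = 0.216.

0.216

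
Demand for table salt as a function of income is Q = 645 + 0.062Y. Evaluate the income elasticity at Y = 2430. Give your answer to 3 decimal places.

At Y = 2430: Q = 795.660.
dQ/dY = 0.062.
η = (dQ/dY)·(Y/Q) = 0.062 × (2430/795.660) = 0.189.

0.189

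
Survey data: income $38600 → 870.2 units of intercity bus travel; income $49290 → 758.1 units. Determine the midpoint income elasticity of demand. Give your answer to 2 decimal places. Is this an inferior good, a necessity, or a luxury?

-0.57 (inferior good)

ΔQ = 758.1 − 870.2 = -112.1; midpoint Q̄ = (870.2 + 758.1)/2 = 814.15.
ΔI = 49290 − 38600 = 10690; midpoint Ī = (38600 + 49290)/2 = 43945.
η = (ΔQ/Q̄) ÷ (ΔI/Ī) = (-112.1/814.15) ÷ (10690/43945) = -0.57.
η < 0 ⇒ inferior good.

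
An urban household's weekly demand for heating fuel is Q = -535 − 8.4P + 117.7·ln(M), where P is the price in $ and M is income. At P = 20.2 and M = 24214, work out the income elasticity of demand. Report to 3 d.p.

0.243

At P = 20.2, M = 24214: Q = 483.465.
Holding P constant, ∂Q/∂M = 117.7/M = 0.00486082.
η_M = (∂Q/∂M)·(M/Q) = 0.00486082 × (24214/483.465) = 0.243.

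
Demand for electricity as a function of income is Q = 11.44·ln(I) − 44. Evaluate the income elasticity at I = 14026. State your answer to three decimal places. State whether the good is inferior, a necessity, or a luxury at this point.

At I = 14026: Q = 65.237.
dQ/dI = 11.44/I = 0.000815628 at this income.
η = (dQ/dI)·(I/Q) = 0.000815628 × (14026/65.237) = 0.175.
Since 0 < η < 1, the good is a necessity.

0.175 (necessity)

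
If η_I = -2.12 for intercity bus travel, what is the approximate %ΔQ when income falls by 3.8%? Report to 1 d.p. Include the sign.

8.1%

%ΔQ ≈ η × %ΔI = -2.12 × (-3.8%) = 8.1%.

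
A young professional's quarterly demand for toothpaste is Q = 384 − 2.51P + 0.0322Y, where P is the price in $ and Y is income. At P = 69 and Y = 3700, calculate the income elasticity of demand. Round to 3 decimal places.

At P = 69, Y = 3700: Q = 329.950.
Holding P constant, ∂Q/∂Y = 0.0322.
η_Y = (∂Q/∂Y)·(Y/Q) = 0.0322 × (3700/329.950) = 0.361.

0.361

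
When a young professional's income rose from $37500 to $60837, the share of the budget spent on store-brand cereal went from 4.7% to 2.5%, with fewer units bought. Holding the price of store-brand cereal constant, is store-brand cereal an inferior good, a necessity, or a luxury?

Quantity demanded falls as income rises, so η < 0.

inferior good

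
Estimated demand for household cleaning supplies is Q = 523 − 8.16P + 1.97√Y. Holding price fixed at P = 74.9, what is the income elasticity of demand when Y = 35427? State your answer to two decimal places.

0.66

At P = 74.9, Y = 35427: Q = 282.611.
Holding P constant, ∂Q/∂Y = 1.97/(2√Y) = 0.00523322.
η_Y = (∂Q/∂Y)·(Y/Q) = 0.00523322 × (35427/282.611) = 0.66.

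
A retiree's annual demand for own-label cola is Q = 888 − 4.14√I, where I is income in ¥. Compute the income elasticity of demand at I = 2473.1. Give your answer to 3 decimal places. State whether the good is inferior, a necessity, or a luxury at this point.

-0.151 (inferior good)

At I = 2473.1: Q = 682.117.
dQ/dI = -4.14/(2√I) = -0.0416245 at this income.
η = (dQ/dI)·(I/Q) = -0.0416245 × (2473.1/682.117) = -0.151.
Since η < 0, the good is an inferior good.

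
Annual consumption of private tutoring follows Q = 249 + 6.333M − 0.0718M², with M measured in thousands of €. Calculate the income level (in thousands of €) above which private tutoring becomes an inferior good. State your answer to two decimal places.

dQ/dM = 6.333 − 0.1436M.
The good is inferior where dQ/dM < 0. Setting dQ/dM = 0 gives M = 6.333 / 0.1436 = 44.10.

44.10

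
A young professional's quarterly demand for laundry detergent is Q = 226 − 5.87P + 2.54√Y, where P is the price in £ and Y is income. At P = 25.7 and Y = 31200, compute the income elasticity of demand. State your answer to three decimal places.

0.428

At P = 25.7, Y = 31200: Q = 523.794.
Holding P constant, ∂Q/∂Y = 2.54/(2√Y) = 0.00718996.
η_Y = (∂Q/∂Y)·(Y/Q) = 0.00718996 × (31200/523.794) = 0.428.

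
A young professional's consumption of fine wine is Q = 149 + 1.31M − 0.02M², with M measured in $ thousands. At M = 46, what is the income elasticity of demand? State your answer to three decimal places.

-0.146

At M = 46: Q = 166.9400.
dQ/dM = 1.31 − 0.04M = -0.53000.
η = (dQ/dM)·(M/Q) = -0.53000 × (46/166.9400) = -0.146.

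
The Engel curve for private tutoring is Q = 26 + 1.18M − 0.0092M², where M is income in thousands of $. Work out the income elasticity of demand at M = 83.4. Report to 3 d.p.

At M = 83.4: Q = 60.4208.
dQ/dM = 1.18 − 0.0184M = -0.35456.
η = (dQ/dM)·(M/Q) = -0.35456 × (83.4/60.4208) = -0.489.

-0.489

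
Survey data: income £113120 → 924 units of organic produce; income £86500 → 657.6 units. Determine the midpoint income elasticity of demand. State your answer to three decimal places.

1.263

ΔQ = 657.6 − 924 = -266.4; midpoint Q̄ = (924 + 657.6)/2 = 790.8.
ΔI = 86500 − 113120 = -26620; midpoint Ī = (113120 + 86500)/2 = 99810.
η = (ΔQ/Q̄) ÷ (ΔI/Ī) = (-266.4/790.8) ÷ (-26620/99810) = 1.263.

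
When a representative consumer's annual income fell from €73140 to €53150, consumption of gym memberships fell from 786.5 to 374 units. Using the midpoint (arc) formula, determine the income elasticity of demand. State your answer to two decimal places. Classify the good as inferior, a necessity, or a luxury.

2.25 (luxury)

ΔQ = 374 − 786.5 = -412.5; midpoint Q̄ = (786.5 + 374)/2 = 580.25.
ΔI = 53150 − 73140 = -19990; midpoint Ī = (73140 + 53150)/2 = 63145.
η = (ΔQ/Q̄) ÷ (ΔI/Ī) = (-412.5/580.25) ÷ (-19990/63145) = 2.25.
η > 1 ⇒ luxury.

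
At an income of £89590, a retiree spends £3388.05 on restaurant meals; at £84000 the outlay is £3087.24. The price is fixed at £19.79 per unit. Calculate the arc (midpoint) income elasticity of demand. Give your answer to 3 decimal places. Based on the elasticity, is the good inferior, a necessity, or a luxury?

With a constant price, Q₁ = 3388.05/19.79 = 171.200 and Q₂ = 3087.24/19.79 = 156.000 (equivalently, work directly with expenditure since P cancels).
Midpoint %ΔQ = (3087.24 − 3388.05)/3237.65 = -0.09291; midpoint %ΔI = (84000 − 89590)/86795 = -0.06440.
η = -0.09291 / -0.06440 = 1.443.
η > 1 ⇒ luxury.

1.443 (luxury)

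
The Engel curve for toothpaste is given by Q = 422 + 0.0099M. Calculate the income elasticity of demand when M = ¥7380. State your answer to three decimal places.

0.148

At M = 7380: Q = 495.062.
dQ/dM = 0.0099.
η = (dQ/dM)·(M/Q) = 0.0099 × (7380/495.062) = 0.148.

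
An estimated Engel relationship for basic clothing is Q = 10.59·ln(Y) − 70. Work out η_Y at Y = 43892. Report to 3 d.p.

At Y = 43892: Q = 43.202.
dQ/dY = 10.59/Y = 0.000241274 at this income.
η = (dQ/dY)·(Y/Q) = 0.000241274 × (43892/43.202) = 0.245.

0.245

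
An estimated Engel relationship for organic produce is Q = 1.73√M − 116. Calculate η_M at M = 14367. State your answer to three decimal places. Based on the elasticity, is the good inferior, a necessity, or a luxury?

At M = 14367: Q = 91.362.
dQ/dM = 1.73/(2√M) = 0.00721661 at this income.
η = (dQ/dM)·(M/Q) = 0.00721661 × (14367/91.362) = 1.135.
Since η > 1, the good is a luxury.

1.135 (luxury)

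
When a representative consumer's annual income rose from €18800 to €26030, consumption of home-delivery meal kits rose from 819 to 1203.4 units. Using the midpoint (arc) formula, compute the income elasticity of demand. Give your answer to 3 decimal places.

ΔQ = 1203.4 − 819 = 384.4; midpoint Q̄ = (819 + 1203.4)/2 = 1011.2.
ΔI = 26030 − 18800 = 7230; midpoint Ī = (18800 + 26030)/2 = 22415.
η = (ΔQ/Q̄) ÷ (ΔI/Ī) = (384.4/1011.2) ÷ (7230/22415) = 1.179.

1.179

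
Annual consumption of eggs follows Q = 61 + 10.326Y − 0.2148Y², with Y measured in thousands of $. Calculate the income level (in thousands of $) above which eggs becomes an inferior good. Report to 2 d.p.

24.04

dQ/dY = 10.326 − 0.4296Y.
The good is inferior where dQ/dY < 0. Setting dQ/dY = 0 gives Y = 10.326 / 0.4296 = 24.04.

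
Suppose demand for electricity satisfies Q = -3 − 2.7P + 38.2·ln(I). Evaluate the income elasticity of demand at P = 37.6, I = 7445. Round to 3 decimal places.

At P = 37.6, I = 7445: Q = 236.044.
Holding P constant, ∂Q/∂I = 38.2/I = 0.00513096.
η_I = (∂Q/∂I)·(I/Q) = 0.00513096 × (7445/236.044) = 0.162.

0.162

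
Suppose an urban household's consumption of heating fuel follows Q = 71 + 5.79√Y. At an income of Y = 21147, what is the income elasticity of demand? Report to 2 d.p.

At Y = 21147: Q = 912.982.
dQ/dY = 5.79/(2√Y) = 0.0199078 at this income.
η = (dQ/dY)·(Y/Q) = 0.0199078 × (21147/912.982) = 0.46.

0.46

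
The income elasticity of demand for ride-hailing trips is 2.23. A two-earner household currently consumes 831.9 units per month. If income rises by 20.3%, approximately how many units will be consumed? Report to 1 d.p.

%ΔQ ≈ η × %ΔI = 2.23 × 20.3% = 45.269%.
New Q ≈ 831.9 × (1 + 0.45269) = 1208.5.

1208.5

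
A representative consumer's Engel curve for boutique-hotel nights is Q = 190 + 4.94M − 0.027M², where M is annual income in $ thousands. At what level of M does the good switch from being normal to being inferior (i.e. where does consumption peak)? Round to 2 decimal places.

91.48

dQ/dM = 4.94 − 0.054M.
The good is inferior where dQ/dM < 0. Setting dQ/dM = 0 gives M = 4.94 / 0.054 = 91.48.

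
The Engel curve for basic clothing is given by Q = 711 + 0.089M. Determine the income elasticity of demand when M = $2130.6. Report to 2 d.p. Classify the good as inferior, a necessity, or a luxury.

At M = 2130.6: Q = 900.623.
dQ/dM = 0.089.
η = (dQ/dM)·(M/Q) = 0.089 × (2130.6/900.623) = 0.21.
Since 0 < η < 1, the good is a necessity.

0.21 (necessity)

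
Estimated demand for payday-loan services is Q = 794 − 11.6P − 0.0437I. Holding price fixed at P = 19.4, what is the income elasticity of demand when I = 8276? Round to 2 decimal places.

-1.74

At P = 19.4, I = 8276: Q = 207.299.
Holding P constant, ∂Q/∂I = −0.0437.
η_I = (∂Q/∂I)·(I/Q) = -0.0437 × (8276/207.299) = -1.74.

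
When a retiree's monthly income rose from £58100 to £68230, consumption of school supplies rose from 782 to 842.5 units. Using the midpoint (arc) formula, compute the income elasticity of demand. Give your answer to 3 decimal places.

ΔQ = 842.5 − 782 = 60.5; midpoint Q̄ = (782 + 842.5)/2 = 812.25.
ΔI = 68230 − 58100 = 10130; midpoint Ī = (58100 + 68230)/2 = 63165.
η = (ΔQ/Q̄) ÷ (ΔI/Ī) = (60.5/812.25) ÷ (10130/63165) = 0.464.

0.464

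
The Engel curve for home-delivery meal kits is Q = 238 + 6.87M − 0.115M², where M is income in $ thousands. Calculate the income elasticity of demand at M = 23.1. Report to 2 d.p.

0.11

At M = 23.1: Q = 335.3318.
dQ/dM = 6.87 − 0.23M = 1.55700.
η = (dQ/dM)·(M/Q) = 1.55700 × (23.1/335.3318) = 0.11.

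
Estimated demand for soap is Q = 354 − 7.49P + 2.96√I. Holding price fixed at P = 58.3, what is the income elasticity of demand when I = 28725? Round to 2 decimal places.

0.60

At P = 58.3, I = 28725: Q = 419.007.
Holding P constant, ∂Q/∂I = 2.96/(2√I) = 0.00873236.
η_I = (∂Q/∂I)·(I/Q) = 0.00873236 × (28725/419.007) = 0.60.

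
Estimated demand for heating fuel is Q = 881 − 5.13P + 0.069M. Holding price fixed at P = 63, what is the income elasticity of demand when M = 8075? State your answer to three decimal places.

At P = 63, M = 8075: Q = 1114.985.
Holding P constant, ∂Q/∂M = 0.069.
η_M = (∂Q/∂M)·(M/Q) = 0.069 × (8075/1114.985) = 0.500.

0.500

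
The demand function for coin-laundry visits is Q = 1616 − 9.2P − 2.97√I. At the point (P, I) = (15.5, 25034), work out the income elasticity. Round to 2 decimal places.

At P = 15.5, I = 25034: Q = 1003.483.
Holding P constant, ∂Q/∂I = -2.97/(2√I) = -0.00938558.
η_I = (∂Q/∂I)·(I/Q) = -0.00938558 × (25034/1003.483) = -0.23.

-0.23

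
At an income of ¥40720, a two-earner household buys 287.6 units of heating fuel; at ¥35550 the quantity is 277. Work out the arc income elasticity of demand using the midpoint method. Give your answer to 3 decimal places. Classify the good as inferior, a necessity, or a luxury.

0.277 (necessity)

ΔQ = 277 − 287.6 = -10.6; midpoint Q̄ = (287.6 + 277)/2 = 282.3.
ΔI = 35550 − 40720 = -5170; midpoint Ī = (40720 + 35550)/2 = 38135.
η = (ΔQ/Q̄) ÷ (ΔI/Ī) = (-10.6/282.3) ÷ (-5170/38135) = 0.277.
0 < η < 1 ⇒ necessity.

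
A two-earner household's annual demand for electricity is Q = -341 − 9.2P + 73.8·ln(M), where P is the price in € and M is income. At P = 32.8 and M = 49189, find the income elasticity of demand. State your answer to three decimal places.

At P = 32.8, M = 49189: Q = 154.533.
Holding P constant, ∂Q/∂M = 73.8/M = 0.00150034.
η_M = (∂Q/∂M)·(M/Q) = 0.00150034 × (49189/154.533) = 0.478.

0.478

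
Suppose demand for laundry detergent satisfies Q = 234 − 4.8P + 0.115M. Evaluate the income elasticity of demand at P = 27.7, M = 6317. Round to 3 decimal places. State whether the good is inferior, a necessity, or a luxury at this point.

At P = 27.7, M = 6317: Q = 827.495.
Holding P constant, ∂Q/∂M = 0.115.
η_M = (∂Q/∂M)·(M/Q) = 0.115 × (6317/827.495) = 0.878.
Since 0 < η < 1, this is a necessity.

0.878 (necessity)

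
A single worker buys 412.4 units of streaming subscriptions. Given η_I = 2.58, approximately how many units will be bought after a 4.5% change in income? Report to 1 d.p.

460.3

%ΔQ ≈ η × %ΔI = 2.58 × 4.5% = 11.61%.
New Q ≈ 412.4 × (1 + 0.1161) = 460.3.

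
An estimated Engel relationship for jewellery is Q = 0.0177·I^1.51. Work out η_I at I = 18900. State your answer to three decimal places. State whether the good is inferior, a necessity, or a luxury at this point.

1.510 (luxury)

For Q = A·I^β the income elasticity is constant and equal to β.
Here β = 1.51, so η = 1.510.
Since η > 1, the good is a luxury.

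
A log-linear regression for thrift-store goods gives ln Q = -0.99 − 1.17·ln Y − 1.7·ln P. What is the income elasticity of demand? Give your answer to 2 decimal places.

In a log-linear demand, the coefficient on ln Y is the income elasticity.
So η = -1.17.

-1.17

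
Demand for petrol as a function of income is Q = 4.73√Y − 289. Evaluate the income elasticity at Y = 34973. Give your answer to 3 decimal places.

At Y = 34973: Q = 595.561.
dQ/dY = 4.73/(2√Y) = 0.0126463 at this income.
η = (dQ/dY)·(Y/Q) = 0.0126463 × (34973/595.561) = 0.743.

0.743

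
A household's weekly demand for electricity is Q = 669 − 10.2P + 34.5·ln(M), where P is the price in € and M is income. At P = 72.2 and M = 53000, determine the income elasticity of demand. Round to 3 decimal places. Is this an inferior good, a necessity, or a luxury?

At P = 72.2, M = 53000: Q = 307.853.
Holding P constant, ∂Q/∂M = 34.5/M = 0.000650943.
η_M = (∂Q/∂M)·(M/Q) = 0.000650943 × (53000/307.853) = 0.112.
Since 0 < η < 1, this is a necessity.

0.112 (necessity)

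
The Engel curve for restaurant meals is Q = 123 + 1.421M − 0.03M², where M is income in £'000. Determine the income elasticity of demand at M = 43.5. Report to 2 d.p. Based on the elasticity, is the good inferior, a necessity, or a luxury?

At M = 43.5: Q = 128.0460.
dQ/dM = 1.421 − 0.06M = -1.18900.
η = (dQ/dM)·(M/Q) = -1.18900 × (43.5/128.0460) = -0.40.
η < 0 ⇒ inferior good.

-0.40 (inferior good)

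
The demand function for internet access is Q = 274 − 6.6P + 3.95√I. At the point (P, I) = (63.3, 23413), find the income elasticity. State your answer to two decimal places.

0.66

At P = 63.3, I = 23413: Q = 460.622.
Holding P constant, ∂Q/∂I = 3.95/(2√I) = 0.0129074.
η_I = (∂Q/∂I)·(I/Q) = 0.0129074 × (23413/460.622) = 0.66.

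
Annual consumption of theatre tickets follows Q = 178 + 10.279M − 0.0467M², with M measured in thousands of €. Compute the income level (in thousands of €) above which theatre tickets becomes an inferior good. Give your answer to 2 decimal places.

110.05

dQ/dM = 10.279 − 0.0934M.
The good is inferior where dQ/dM < 0. Setting dQ/dM = 0 gives M = 10.279 / 0.0934 = 110.05.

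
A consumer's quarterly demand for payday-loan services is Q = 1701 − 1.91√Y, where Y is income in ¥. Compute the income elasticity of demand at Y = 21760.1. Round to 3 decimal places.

At Y = 21760.1: Q = 1419.250.
dQ/dY = -1.91/(2√Y) = -0.006474 at this income.
η = (dQ/dY)·(Y/Q) = -0.006474 × (21760.1/1419.250) = -0.099.

-0.099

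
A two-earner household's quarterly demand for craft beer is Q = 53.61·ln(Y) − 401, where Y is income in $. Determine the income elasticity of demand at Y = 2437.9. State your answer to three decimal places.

3.135

At Y = 2437.9: Q = 17.099.
dQ/dY = 53.61/Y = 0.0219902 at this income.
η = (dQ/dY)·(Y/Q) = 0.0219902 × (2437.9/17.099) = 3.135.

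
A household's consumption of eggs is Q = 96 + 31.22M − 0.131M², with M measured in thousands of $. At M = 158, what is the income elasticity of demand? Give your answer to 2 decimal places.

At M = 158: Q = 1758.4760.
dQ/dM = 31.22 − 0.262M = -10.17600.
η = (dQ/dM)·(M/Q) = -10.17600 × (158/1758.4760) = -0.91.

-0.91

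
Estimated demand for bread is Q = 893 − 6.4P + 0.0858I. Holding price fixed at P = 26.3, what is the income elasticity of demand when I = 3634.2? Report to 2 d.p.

At P = 26.3, I = 3634.2: Q = 1036.494.
Holding P constant, ∂Q/∂I = 0.0858.
η_I = (∂Q/∂I)·(I/Q) = 0.0858 × (3634.2/1036.494) = 0.30.

0.30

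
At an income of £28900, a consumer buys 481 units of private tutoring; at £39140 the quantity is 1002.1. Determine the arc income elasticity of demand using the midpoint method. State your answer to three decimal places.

2.335

ΔQ = 1002.1 − 481 = 521.1; midpoint Q̄ = (481 + 1002.1)/2 = 741.55.
ΔI = 39140 − 28900 = 10240; midpoint Ī = (28900 + 39140)/2 = 34020.
η = (ΔQ/Q̄) ÷ (ΔI/Ī) = (521.1/741.55) ÷ (10240/34020) = 2.335.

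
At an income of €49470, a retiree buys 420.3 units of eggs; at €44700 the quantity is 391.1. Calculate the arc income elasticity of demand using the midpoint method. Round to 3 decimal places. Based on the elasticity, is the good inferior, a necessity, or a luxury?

ΔQ = 391.1 − 420.3 = -29.2; midpoint Q̄ = (420.3 + 391.1)/2 = 405.7.
ΔI = 44700 − 49470 = -4770; midpoint Ī = (49470 + 44700)/2 = 47085.
η = (ΔQ/Q̄) ÷ (ΔI/Ī) = (-29.2/405.7) ÷ (-4770/47085) = 0.710.
0 < η < 1 ⇒ necessity.

0.710 (necessity)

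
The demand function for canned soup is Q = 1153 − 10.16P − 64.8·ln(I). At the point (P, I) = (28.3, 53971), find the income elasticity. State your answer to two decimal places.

At P = 28.3, I = 53971: Q = 159.398.
Holding P constant, ∂Q/∂I = -64.8/I = -0.00120064.
η_I = (∂Q/∂I)·(I/Q) = -0.00120064 × (53971/159.398) = -0.41.

-0.41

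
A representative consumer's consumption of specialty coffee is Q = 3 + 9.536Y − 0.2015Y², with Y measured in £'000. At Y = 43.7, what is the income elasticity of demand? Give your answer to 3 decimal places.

-10.105

At Y = 43.7: Q = 34.9207.
dQ/dY = 9.536 − 0.403Y = -8.07510.
η = (dQ/dY)·(Y/Q) = -8.07510 × (43.7/34.9207) = -10.105.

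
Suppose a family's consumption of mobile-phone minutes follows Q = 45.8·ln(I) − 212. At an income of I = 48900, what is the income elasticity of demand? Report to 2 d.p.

0.16

At I = 48900: Q = 282.527.
dQ/dI = 45.8/I = 0.000936605 at this income.
η = (dQ/dI)·(I/Q) = 0.000936605 × (48900/282.527) = 0.16.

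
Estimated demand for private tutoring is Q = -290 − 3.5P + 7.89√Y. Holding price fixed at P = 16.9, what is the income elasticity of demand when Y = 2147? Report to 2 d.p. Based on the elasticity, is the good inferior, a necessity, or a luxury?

At P = 16.9, Y = 2147: Q = 16.439.
Holding P constant, ∂Q/∂Y = 7.89/(2√Y) = 0.0851395.
η_Y = (∂Q/∂Y)·(Y/Q) = 0.0851395 × (2147/16.439) = 11.12.
Since η > 1, this is a luxury.

11.12 (luxury)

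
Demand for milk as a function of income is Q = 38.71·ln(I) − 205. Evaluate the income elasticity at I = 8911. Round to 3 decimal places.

At I = 8911: Q = 147.069.
dQ/dI = 38.71/I = 0.00434407 at this income.
η = (dQ/dI)·(I/Q) = 0.00434407 × (8911/147.069) = 0.263.

0.263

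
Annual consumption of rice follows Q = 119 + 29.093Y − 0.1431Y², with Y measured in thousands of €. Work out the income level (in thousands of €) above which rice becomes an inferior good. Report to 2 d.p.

101.65

dQ/dY = 29.093 − 0.2862Y.
The good is inferior where dQ/dY < 0. Setting dQ/dY = 0 gives Y = 29.093 / 0.2862 = 101.65.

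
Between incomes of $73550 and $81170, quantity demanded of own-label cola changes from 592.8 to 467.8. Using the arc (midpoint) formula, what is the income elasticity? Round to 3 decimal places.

ΔQ = 467.8 − 592.8 = -125; midpoint Q̄ = (592.8 + 467.8)/2 = 530.3.
ΔI = 81170 − 73550 = 7620; midpoint Ī = (73550 + 81170)/2 = 77360.
η = (ΔQ/Q̄) ÷ (ΔI/Ī) = (-125/530.3) ÷ (7620/77360) = -2.393.

-2.393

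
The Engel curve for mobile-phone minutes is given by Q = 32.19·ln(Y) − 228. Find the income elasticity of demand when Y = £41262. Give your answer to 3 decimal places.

At Y = 41262: Q = 114.106.
dQ/dY = 32.19/Y = 0.000780137 at this income.
η = (dQ/dY)·(Y/Q) = 0.000780137 × (41262/114.106) = 0.282.

0.282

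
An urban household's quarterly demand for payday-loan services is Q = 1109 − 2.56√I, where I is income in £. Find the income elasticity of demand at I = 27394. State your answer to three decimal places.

-0.309

At I = 27394: Q = 685.291.
dQ/dI = -2.56/(2√I) = -0.00773361 at this income.
η = (dQ/dI)·(I/Q) = -0.00773361 × (27394/685.291) = -0.309.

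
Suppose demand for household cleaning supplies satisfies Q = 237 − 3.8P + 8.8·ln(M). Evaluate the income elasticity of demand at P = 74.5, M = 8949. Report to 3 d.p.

0.259

At P = 74.5, M = 8949: Q = 33.974.
Holding P constant, ∂Q/∂M = 8.8/M = 0.00098335.
η_M = (∂Q/∂M)·(M/Q) = 0.00098335 × (8949/33.974) = 0.259.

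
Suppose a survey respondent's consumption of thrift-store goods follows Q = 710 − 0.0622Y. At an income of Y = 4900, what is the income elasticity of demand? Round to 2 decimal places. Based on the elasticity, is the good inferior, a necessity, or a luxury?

At Y = 4900: Q = 405.220.
dQ/dY = −0.0622.
η = (dQ/dY)·(Y/Q) = -0.0622 × (4900/405.220) = -0.75.
Since η < 0, the good is an inferior good.

-0.75 (inferior good)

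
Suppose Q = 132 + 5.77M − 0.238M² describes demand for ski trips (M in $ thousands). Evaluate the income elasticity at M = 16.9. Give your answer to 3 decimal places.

At M = 16.9: Q = 161.5378.
dQ/dM = 5.77 − 0.476M = -2.27440.
η = (dQ/dM)·(M/Q) = -2.27440 × (16.9/161.5378) = -0.238.

-0.238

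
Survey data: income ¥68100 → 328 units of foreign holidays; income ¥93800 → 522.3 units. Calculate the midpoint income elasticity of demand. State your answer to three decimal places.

1.440

ΔQ = 522.3 − 328 = 194.3; midpoint Q̄ = (328 + 522.3)/2 = 425.15.
ΔI = 93800 − 68100 = 25700; midpoint Ī = (68100 + 93800)/2 = 80950.
η = (ΔQ/Q̄) ÷ (ΔI/Ī) = (194.3/425.15) ÷ (25700/80950) = 1.440.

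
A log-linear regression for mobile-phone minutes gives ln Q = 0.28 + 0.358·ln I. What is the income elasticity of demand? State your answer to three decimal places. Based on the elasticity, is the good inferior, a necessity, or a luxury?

0.358 (necessity)

In a log-linear demand, the coefficient on ln I is the income elasticity.
So η = 0.358.
0 < η < 1 ⇒ necessity.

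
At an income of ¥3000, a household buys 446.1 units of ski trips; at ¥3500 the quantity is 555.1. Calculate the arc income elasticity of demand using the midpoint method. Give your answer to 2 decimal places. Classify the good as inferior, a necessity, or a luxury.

ΔQ = 555.1 − 446.1 = 109; midpoint Q̄ = (446.1 + 555.1)/2 = 500.6.
ΔI = 3500 − 3000 = 500; midpoint Ī = (3000 + 3500)/2 = 3250.
η = (ΔQ/Q̄) ÷ (ΔI/Ī) = (109/500.6) ÷ (500/3250) = 1.42.
η > 1 ⇒ luxury.

1.42 (luxury)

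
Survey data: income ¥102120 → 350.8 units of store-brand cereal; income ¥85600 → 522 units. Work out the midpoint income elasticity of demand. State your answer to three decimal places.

-2.229

ΔQ = 522 − 350.8 = 171.2; midpoint Q̄ = (350.8 + 522)/2 = 436.4.
ΔI = 85600 − 102120 = -16520; midpoint Ī = (102120 + 85600)/2 = 93860.
η = (ΔQ/Q̄) ÷ (ΔI/Ī) = (171.2/436.4) ÷ (-16520/93860) = -2.229.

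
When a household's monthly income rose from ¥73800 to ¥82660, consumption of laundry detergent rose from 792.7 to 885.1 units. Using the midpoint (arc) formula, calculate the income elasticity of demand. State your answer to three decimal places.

ΔQ = 885.1 − 792.7 = 92.4; midpoint Q̄ = (792.7 + 885.1)/2 = 838.9.
ΔI = 82660 − 73800 = 8860; midpoint Ī = (73800 + 82660)/2 = 78230.
η = (ΔQ/Q̄) ÷ (ΔI/Ī) = (92.4/838.9) ÷ (8860/78230) = 0.973.

0.973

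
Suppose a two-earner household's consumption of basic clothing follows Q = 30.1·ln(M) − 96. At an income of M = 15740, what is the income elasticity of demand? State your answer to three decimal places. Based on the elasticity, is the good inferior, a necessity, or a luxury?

At M = 15740: Q = 194.885.
dQ/dM = 30.1/M = 0.00191233 at this income.
η = (dQ/dM)·(M/Q) = 0.00191233 × (15740/194.885) = 0.154.
Since 0 < η < 1, the good is a necessity.

0.154 (necessity)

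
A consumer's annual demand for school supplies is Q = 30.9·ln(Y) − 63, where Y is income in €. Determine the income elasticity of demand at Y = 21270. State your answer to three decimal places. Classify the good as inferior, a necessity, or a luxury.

0.126 (necessity)

At Y = 21270: Q = 244.920.
dQ/dY = 30.9/Y = 0.00145275 at this income.
η = (dQ/dY)·(Y/Q) = 0.00145275 × (21270/244.920) = 0.126.
Since 0 < η < 1, the good is a necessity.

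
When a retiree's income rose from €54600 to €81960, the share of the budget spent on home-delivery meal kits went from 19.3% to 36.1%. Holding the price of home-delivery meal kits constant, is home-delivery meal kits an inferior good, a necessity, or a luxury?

The budget share rises as income rises, so η > 1.

luxury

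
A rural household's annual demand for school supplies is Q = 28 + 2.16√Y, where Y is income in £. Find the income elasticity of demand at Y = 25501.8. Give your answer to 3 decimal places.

0.462

At Y = 25501.8: Q = 372.937.
dQ/dY = 2.16/(2√Y) = 0.00676298 at this income.
η = (dQ/dY)·(Y/Q) = 0.00676298 × (25501.8/372.937) = 0.462.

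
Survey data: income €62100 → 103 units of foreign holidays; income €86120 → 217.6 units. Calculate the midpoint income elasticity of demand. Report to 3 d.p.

ΔQ = 217.6 − 103 = 114.6; midpoint Q̄ = (103 + 217.6)/2 = 160.3.
ΔI = 86120 − 62100 = 24020; midpoint Ī = (62100 + 86120)/2 = 74110.
η = (ΔQ/Q̄) ÷ (ΔI/Ī) = (114.6/160.3) ÷ (24020/74110) = 2.206.

2.206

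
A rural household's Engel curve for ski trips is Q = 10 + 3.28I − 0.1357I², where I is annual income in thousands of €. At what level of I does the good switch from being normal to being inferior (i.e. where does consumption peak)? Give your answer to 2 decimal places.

12.09

dQ/dI = 3.28 − 0.2714I.
The good is inferior where dQ/dI < 0. Setting dQ/dI = 0 gives I = 3.28 / 0.2714 = 12.09.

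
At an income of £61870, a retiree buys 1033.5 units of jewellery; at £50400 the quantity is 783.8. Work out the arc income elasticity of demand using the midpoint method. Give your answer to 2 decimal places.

ΔQ = 783.8 − 1033.5 = -249.7; midpoint Q̄ = (1033.5 + 783.8)/2 = 908.65.
ΔI = 50400 − 61870 = -11470; midpoint Ī = (61870 + 50400)/2 = 56135.
η = (ΔQ/Q̄) ÷ (ΔI/Ī) = (-249.7/908.65) ÷ (-11470/56135) = 1.34.

1.34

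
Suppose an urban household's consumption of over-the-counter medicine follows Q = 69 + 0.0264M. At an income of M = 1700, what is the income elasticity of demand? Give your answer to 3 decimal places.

0.394

At M = 1700: Q = 113.880.
dQ/dM = 0.0264.
η = (dQ/dM)·(M/Q) = 0.0264 × (1700/113.880) = 0.394.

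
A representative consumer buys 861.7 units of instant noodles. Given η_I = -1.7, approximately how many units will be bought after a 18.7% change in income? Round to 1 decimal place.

587.8

%ΔQ ≈ η × %ΔI = -1.7 × 18.7% = -31.79%.
New Q ≈ 861.7 × (1 − 0.3179) = 587.8.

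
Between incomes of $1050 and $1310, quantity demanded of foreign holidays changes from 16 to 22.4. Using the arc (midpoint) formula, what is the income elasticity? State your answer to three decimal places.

1.513

ΔQ = 22.4 − 16 = 6.4; midpoint Q̄ = (16 + 22.4)/2 = 19.2.
ΔI = 1310 − 1050 = 260; midpoint Ī = (1050 + 1310)/2 = 1180.
η = (ΔQ/Q̄) ÷ (ΔI/Ī) = (6.4/19.2) ÷ (260/1180) = 1.513.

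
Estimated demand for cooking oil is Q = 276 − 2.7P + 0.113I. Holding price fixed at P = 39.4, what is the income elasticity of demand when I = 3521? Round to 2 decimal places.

At P = 39.4, I = 3521: Q = 567.493.
Holding P constant, ∂Q/∂I = 0.113.
η_I = (∂Q/∂I)·(I/Q) = 0.113 × (3521/567.493) = 0.70.

0.70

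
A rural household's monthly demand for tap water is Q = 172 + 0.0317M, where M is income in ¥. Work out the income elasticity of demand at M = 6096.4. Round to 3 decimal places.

At M = 6096.4: Q = 365.256.
dQ/dM = 0.0317.
η = (dQ/dM)·(M/Q) = 0.0317 × (6096.4/365.256) = 0.529.

0.529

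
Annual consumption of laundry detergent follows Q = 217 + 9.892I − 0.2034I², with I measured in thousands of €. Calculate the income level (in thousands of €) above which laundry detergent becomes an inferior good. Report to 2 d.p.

dQ/dI = 9.892 − 0.4068I.
The good is inferior where dQ/dI < 0. Setting dQ/dI = 0 gives I = 9.892 / 0.4068 = 24.32.

24.32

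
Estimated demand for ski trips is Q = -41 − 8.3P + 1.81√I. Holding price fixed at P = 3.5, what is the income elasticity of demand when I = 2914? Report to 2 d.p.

1.77

At P = 3.5, I = 2914: Q = 27.656.
Holding P constant, ∂Q/∂I = 1.81/(2√I) = 0.016765.
η_I = (∂Q/∂I)·(I/Q) = 0.016765 × (2914/27.656) = 1.77.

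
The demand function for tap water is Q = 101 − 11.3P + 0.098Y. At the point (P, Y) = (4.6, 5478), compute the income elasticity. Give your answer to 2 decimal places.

0.92

At P = 4.6, Y = 5478: Q = 585.864.
Holding P constant, ∂Q/∂Y = 0.098.
η_Y = (∂Q/∂Y)·(Y/Q) = 0.098 × (5478/585.864) = 0.92.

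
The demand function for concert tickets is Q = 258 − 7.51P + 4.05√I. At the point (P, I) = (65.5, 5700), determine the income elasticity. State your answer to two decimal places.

At P = 65.5, I = 5700: Q = 71.863.
Holding P constant, ∂Q/∂I = 4.05/(2√I) = 0.0268218.
η_I = (∂Q/∂I)·(I/Q) = 0.0268218 × (5700/71.863) = 2.13.

2.13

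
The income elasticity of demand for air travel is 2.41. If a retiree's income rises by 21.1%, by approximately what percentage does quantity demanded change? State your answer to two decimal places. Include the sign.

50.85%

%ΔQ ≈ η × %ΔI = 2.41 × 21.1% = 50.85%.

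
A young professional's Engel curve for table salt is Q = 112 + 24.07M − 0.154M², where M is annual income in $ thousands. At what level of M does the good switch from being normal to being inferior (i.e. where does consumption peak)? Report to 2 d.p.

dQ/dM = 24.07 − 0.308M.
The good is inferior where dQ/dM < 0. Setting dQ/dM = 0 gives M = 24.07 / 0.308 = 78.15.

78.15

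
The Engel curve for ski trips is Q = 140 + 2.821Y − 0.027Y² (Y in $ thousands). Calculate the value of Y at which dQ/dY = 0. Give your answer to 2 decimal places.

52.24

dQ/dY = 2.821 − 0.054Y.
The good is inferior where dQ/dY < 0. Setting dQ/dY = 0 gives Y = 2.821 / 0.054 = 52.24.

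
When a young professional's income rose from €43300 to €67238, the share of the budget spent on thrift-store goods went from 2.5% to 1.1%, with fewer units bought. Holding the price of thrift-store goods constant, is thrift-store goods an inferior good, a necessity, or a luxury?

Quantity demanded falls as income rises, so η < 0.

inferior good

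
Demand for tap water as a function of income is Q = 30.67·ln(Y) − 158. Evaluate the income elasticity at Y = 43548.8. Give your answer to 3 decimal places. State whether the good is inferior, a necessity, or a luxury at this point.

0.181 (necessity)

At Y = 43548.8: Q = 169.606.
dQ/dY = 30.67/Y = 0.000704267 at this income.
η = (dQ/dY)·(Y/Q) = 0.000704267 × (43548.8/169.606) = 0.181.
Since 0 < η < 1, the good is a necessity.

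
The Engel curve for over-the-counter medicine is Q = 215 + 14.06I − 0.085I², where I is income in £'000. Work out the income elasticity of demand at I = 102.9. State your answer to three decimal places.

At I = 102.9: Q = 761.7592.
dQ/dI = 14.06 − 0.17I = -3.43300.
η = (dQ/dI)·(I/Q) = -3.43300 × (102.9/761.7592) = -0.464.

-0.464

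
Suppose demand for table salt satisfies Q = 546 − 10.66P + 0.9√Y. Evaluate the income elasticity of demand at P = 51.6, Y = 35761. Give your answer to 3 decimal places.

At P = 51.6, Y = 35761: Q = 166.139.
Holding P constant, ∂Q/∂Y = 0.9/(2√Y) = 0.00237962.
η_Y = (∂Q/∂Y)·(Y/Q) = 0.00237962 × (35761/166.139) = 0.512.

0.512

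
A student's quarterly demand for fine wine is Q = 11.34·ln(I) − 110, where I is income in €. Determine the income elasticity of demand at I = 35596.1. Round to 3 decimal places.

1.282

At I = 35596.1: Q = 8.843.
dQ/dI = 11.34/I = 0.000318574 at this income.
η = (dQ/dI)·(I/Q) = 0.000318574 × (35596.1/8.843) = 1.282.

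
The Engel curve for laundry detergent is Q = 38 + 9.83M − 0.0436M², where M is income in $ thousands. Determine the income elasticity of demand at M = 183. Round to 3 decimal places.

At M = 183: Q = 376.7696.
dQ/dM = 9.83 − 0.0872M = -6.12760.
η = (dQ/dM)·(M/Q) = -6.12760 × (183/376.7696) = -2.976.

-2.976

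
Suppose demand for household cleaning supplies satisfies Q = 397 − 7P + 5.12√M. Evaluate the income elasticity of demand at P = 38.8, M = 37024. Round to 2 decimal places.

0.44

At P = 38.8, M = 37024: Q = 1110.571.
Holding P constant, ∂Q/∂M = 5.12/(2√M) = 0.0133045.
η_M = (∂Q/∂M)·(M/Q) = 0.0133045 × (37024/1110.571) = 0.44.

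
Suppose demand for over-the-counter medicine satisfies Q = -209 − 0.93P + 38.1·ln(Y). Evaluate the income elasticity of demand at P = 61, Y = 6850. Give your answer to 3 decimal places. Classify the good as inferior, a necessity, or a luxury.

At P = 61, Y = 6850: Q = 70.769.
Holding P constant, ∂Q/∂Y = 38.1/Y = 0.00556204.
η_Y = (∂Q/∂Y)·(Y/Q) = 0.00556204 × (6850/70.769) = 0.538.
Since 0 < η < 1, this is a necessity.

0.538 (necessity)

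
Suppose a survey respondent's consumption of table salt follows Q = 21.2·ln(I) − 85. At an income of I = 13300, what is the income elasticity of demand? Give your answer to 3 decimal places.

At I = 13300: Q = 116.305.
dQ/dI = 21.2/I = 0.00159398 at this income.
η = (dQ/dI)·(I/Q) = 0.00159398 × (13300/116.305) = 0.182.

0.182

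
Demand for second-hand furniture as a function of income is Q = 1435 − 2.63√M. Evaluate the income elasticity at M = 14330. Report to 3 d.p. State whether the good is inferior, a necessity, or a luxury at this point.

-0.141 (inferior good)

At M = 14330: Q = 1120.168.
dQ/dM = -2.63/(2√M) = -0.0109851 at this income.
η = (dQ/dM)·(M/Q) = -0.0109851 × (14330/1120.168) = -0.141.
Since η < 0, the good is an inferior good.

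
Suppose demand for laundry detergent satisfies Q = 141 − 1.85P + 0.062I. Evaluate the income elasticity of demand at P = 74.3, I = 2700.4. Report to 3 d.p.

At P = 74.3, I = 2700.4: Q = 170.970.
Holding P constant, ∂Q/∂I = 0.062.
η_I = (∂Q/∂I)·(I/Q) = 0.062 × (2700.4/170.970) = 0.979.

0.979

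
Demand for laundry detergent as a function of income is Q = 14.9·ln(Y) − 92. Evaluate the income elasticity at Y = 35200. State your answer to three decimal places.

At Y = 35200: Q = 63.985.
dQ/dY = 14.9/Y = 0.000423295 at this income.
η = (dQ/dY)·(Y/Q) = 0.000423295 × (35200/63.985) = 0.233.

0.233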